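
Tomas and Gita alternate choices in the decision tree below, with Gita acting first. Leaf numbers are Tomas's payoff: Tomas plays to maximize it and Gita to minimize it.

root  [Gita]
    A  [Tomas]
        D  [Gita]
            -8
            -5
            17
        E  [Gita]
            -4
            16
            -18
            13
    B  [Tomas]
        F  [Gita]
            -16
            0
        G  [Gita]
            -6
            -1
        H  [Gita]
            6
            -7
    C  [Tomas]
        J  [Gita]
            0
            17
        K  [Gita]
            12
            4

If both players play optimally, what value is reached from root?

D (Gita): min(-8, -5, 17) = -8
E (Gita): min(-4, 16, -18, 13) = -18
A (Tomas): max(-8, -18) = -8
F (Gita): min(-16, 0) = -16
G (Gita): min(-6, -1) = -6
H (Gita): min(6, -7) = -7
B (Tomas): max(-16, -6, -7) = -6
J (Gita): min(0, 17) = 0
K (Gita): min(12, 4) = 4
C (Tomas): max(0, 4) = 4
root (Gita): min(-8, -6, 4) = -8

-8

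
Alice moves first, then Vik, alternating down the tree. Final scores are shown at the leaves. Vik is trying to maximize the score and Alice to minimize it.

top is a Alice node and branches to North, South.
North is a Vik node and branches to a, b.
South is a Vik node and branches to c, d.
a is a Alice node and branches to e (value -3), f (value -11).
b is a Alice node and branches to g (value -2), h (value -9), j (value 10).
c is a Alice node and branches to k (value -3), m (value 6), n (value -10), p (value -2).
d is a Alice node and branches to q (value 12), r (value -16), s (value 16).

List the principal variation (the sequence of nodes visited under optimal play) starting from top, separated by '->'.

top -> South -> c -> n

a (Alice): min(-3, -11) = -11
b (Alice): min(-2, -9, 10) = -9
North (Vik): max(-11, -9) = -9
c (Alice): min(-3, 6, -10, -2) = -10
d (Alice): min(12, -16, 16) = -16
South (Vik): max(-10, -16) = -10
top (Alice): min(-9, -10) = -10
At top, Alice picks South (lowest: -10).
At South, Vik picks c (highest: -10).
At c, Alice picks n (lowest: -10).
Terminal value -10.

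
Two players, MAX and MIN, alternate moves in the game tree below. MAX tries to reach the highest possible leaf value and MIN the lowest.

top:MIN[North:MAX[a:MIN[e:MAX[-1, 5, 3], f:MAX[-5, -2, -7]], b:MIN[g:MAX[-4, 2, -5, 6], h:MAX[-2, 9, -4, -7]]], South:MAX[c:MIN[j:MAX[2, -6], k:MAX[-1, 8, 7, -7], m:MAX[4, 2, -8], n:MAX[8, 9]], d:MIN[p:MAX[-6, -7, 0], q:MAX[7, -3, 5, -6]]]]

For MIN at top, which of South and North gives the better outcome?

j (MAX): max(2, -6) = 2
k (MAX): max(-1, 8, 7, -7) = 8
m (MAX): max(4, 2, -8) = 4
n (MAX): max(8, 9) = 9
c (MIN): min(2, 8, 4, 9) = 2
p (MAX): max(-6, -7, 0) = 0
q (MAX): max(7, -3, 5, -6) = 7
d (MIN): min(0, 7) = 0
South (MAX): max(2, 0) = 2
e (MAX): max(-1, 5, 3) = 5
f (MAX): max(-5, -2, -7) = -2
a (MIN): min(5, -2) = -2
g (MAX): max(-4, 2, -5, 6) = 6
h (MAX): max(-2, 9, -4, -7) = 9
b (MIN): min(6, 9) = 6
North (MAX): max(-2, 6) = 6
MIN prefers the lower value; South=2, North=6. South is better since 2 < 6.

South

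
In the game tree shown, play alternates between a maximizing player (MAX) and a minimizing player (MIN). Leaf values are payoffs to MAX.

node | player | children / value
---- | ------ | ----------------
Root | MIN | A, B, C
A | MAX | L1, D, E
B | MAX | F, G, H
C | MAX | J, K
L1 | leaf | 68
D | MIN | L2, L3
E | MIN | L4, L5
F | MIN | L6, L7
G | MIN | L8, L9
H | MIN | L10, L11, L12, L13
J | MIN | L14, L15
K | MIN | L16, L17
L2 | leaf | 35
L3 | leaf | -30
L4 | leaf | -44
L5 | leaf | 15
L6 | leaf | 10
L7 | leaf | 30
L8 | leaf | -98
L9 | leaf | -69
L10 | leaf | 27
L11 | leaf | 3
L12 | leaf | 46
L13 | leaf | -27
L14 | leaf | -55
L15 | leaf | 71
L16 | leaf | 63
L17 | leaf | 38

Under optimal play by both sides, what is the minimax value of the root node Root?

D (MIN): min(35, -30) = -30
E (MIN): min(-44, 15) = -44
A (MAX): max(68, -30, -44) = 68
F (MIN): min(10, 30) = 10
G (MIN): min(-98, -69) = -98
H (MIN): min(27, 3, 46, -27) = -27
B (MAX): max(10, -98, -27) = 10
J (MIN): min(-55, 71) = -55
K (MIN): min(63, 38) = 38
C (MAX): max(-55, 38) = 38
Root (MIN): min(68, 10, 38) = 10

10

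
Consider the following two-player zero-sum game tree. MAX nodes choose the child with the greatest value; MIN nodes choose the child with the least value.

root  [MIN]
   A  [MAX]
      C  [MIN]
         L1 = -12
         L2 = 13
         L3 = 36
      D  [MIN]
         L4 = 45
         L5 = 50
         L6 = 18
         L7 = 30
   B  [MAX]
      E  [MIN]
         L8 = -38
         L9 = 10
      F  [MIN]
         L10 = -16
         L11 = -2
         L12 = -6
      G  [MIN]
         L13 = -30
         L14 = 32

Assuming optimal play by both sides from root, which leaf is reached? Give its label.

L10

C (MIN): min(-12, 13, 36) = -12
D (MIN): min(45, 50, 18, 30) = 18
A (MAX): max(-12, 18) = 18
E (MIN): min(-38, 10) = -38
F (MIN): min(-16, -2, -6) = -16
G (MIN): min(-30, 32) = -30
B (MAX): max(-38, -16, -30) = -16
root (MIN): min(18, -16) = -16
At root, MIN picks B (lowest: -16).
At B, MAX picks F (highest: -16).
At F, MIN picks L10 (lowest: -16).
Terminal value -16.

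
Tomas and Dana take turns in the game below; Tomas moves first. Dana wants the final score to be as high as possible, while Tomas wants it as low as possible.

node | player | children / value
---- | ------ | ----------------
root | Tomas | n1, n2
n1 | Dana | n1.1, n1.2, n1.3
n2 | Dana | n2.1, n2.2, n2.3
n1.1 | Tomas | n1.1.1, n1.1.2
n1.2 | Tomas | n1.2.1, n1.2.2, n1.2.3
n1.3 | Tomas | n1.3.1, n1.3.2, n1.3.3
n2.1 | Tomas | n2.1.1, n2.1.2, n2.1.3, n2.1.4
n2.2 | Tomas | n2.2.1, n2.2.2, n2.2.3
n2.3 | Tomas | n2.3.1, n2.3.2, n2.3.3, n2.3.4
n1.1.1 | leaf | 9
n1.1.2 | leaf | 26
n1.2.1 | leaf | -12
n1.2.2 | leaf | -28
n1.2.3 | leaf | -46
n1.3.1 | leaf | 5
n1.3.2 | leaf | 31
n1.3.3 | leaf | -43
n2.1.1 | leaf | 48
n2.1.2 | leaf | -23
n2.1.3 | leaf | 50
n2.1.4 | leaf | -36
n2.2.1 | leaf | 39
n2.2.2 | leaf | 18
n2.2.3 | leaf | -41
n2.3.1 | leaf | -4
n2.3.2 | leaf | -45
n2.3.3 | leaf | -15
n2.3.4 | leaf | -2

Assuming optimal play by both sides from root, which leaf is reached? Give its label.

n2.1.4

n1.1 (Tomas): min(9, 26) = 9
n1.2 (Tomas): min(-12, -28, -46) = -46
n1.3 (Tomas): min(5, 31, -43) = -43
n1 (Dana): max(9, -46, -43) = 9
n2.1 (Tomas): min(48, -23, 50, -36) = -36
n2.2 (Tomas): min(39, 18, -41) = -41
n2.3 (Tomas): min(-4, -45, -15, -2) = -45
n2 (Dana): max(-36, -41, -45) = -36
root (Tomas): min(9, -36) = -36
At root, Tomas picks n2 (lowest: -36).
At n2, Dana picks n2.1 (highest: -36).
At n2.1, Tomas picks n2.1.4 (lowest: -36).
Terminal value -36.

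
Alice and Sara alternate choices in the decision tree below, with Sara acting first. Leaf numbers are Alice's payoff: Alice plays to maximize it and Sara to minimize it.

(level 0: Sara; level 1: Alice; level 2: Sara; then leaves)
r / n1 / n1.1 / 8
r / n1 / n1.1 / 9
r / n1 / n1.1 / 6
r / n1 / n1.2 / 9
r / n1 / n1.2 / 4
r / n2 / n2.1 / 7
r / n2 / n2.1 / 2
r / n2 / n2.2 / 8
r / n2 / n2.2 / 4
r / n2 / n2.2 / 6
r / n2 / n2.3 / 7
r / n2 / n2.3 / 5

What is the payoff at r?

n1.1 (Sara): min(8, 9, 6) = 6
n1.2 (Sara): min(9, 4) = 4
n1 (Alice): max(6, 4) = 6
n2.1 (Sara): min(7, 2) = 2
n2.2 (Sara): min(8, 4, 6) = 4
n2.3 (Sara): min(7, 5) = 5
n2 (Alice): max(2, 4, 5) = 5
r (Sara): min(6, 5) = 5

5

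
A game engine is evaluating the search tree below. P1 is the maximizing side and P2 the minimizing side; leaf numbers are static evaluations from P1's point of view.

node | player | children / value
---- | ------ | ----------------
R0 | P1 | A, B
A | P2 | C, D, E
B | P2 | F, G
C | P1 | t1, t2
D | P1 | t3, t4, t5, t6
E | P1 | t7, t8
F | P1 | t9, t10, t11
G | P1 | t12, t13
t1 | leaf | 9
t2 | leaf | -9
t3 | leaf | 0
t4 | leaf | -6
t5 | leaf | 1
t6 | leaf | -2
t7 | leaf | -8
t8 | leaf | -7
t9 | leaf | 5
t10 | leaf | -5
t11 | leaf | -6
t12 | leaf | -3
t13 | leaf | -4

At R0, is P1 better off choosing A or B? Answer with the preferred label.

C (P1): max(9, -9) = 9
D (P1): max(0, -6, 1, -2) = 1
E (P1): max(-8, -7) = -7
A (P2): min(9, 1, -7) = -7
F (P1): max(5, -5, -6) = 5
G (P1): max(-3, -4) = -3
B (P2): min(5, -3) = -3
P1 prefers the higher value; A=-7, B=-3. B is better since -3 > -7.

B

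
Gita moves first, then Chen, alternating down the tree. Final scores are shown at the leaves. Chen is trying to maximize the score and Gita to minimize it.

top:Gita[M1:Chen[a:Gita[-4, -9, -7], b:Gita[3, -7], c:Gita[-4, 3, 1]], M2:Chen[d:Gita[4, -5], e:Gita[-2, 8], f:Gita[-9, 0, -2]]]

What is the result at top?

-4

a (Gita): min(-4, -9, -7) = -9
b (Gita): min(3, -7) = -7
c (Gita): min(-4, 3, 1) = -4
M1 (Chen): max(-9, -7, -4) = -4
d (Gita): min(4, -5) = -5
e (Gita): min(-2, 8) = -2
f (Gita): min(-9, 0, -2) = -9
M2 (Chen): max(-5, -2, -9) = -2
top (Gita): min(-4, -2) = -4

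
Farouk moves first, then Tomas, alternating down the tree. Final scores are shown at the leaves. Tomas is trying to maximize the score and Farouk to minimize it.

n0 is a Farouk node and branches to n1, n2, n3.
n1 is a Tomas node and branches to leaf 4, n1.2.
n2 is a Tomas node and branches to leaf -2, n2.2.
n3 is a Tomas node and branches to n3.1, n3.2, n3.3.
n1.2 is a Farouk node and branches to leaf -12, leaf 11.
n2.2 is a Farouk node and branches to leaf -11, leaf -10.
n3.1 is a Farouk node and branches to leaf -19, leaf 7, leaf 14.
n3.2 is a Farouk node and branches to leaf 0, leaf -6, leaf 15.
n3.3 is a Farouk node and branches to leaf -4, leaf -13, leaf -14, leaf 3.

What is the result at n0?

n1.2 (Farouk): min(-12, 11) = -12
n1 (Tomas): max(4, -12) = 4
n2.2 (Farouk): min(-11, -10) = -11
n2 (Tomas): max(-2, -11) = -2
n3.1 (Farouk): min(-19, 7, 14) = -19
n3.2 (Farouk): min(0, -6, 15) = -6
n3.3 (Farouk): min(-4, -13, -14, 3) = -14
n3 (Tomas): max(-19, -6, -14) = -6
n0 (Farouk): min(4, -2, -6) = -6

-6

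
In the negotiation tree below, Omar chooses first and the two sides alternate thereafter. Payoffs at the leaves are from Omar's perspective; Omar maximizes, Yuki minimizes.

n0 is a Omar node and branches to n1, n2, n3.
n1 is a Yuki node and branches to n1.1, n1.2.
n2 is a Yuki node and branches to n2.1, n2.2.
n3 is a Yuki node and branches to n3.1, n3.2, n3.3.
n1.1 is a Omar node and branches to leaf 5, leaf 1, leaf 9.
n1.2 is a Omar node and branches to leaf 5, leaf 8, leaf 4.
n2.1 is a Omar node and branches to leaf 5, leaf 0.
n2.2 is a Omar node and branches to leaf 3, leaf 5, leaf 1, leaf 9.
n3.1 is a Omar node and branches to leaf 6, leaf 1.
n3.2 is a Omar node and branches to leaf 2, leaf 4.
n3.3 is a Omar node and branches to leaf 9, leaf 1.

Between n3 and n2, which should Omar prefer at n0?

n2

n3.1 (Omar): max(6, 1) = 6
n3.2 (Omar): max(2, 4) = 4
n3.3 (Omar): max(9, 1) = 9
n3 (Yuki): min(6, 4, 9) = 4
n2.1 (Omar): max(5, 0) = 5
n2.2 (Omar): max(3, 5, 1, 9) = 9
n2 (Yuki): min(5, 9) = 5
Omar prefers the higher value; n3=4, n2=5. n2 is better since 5 > 4.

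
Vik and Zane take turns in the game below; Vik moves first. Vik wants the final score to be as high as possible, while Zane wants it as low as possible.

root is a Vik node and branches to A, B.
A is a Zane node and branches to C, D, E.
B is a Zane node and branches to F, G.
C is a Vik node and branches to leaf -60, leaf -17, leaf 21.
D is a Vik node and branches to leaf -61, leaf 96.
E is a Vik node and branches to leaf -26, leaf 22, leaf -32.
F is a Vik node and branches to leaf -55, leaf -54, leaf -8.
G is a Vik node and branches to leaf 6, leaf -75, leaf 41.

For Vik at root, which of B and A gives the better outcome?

A

F (Vik): max(-55, -54, -8) = -8
G (Vik): max(6, -75, 41) = 41
B (Zane): min(-8, 41) = -8
C (Vik): max(-60, -17, 21) = 21
D (Vik): max(-61, 96) = 96
E (Vik): max(-26, 22, -32) = 22
A (Zane): min(21, 96, 22) = 21
Vik prefers the higher value; B=-8, A=21. A is better since 21 > -8.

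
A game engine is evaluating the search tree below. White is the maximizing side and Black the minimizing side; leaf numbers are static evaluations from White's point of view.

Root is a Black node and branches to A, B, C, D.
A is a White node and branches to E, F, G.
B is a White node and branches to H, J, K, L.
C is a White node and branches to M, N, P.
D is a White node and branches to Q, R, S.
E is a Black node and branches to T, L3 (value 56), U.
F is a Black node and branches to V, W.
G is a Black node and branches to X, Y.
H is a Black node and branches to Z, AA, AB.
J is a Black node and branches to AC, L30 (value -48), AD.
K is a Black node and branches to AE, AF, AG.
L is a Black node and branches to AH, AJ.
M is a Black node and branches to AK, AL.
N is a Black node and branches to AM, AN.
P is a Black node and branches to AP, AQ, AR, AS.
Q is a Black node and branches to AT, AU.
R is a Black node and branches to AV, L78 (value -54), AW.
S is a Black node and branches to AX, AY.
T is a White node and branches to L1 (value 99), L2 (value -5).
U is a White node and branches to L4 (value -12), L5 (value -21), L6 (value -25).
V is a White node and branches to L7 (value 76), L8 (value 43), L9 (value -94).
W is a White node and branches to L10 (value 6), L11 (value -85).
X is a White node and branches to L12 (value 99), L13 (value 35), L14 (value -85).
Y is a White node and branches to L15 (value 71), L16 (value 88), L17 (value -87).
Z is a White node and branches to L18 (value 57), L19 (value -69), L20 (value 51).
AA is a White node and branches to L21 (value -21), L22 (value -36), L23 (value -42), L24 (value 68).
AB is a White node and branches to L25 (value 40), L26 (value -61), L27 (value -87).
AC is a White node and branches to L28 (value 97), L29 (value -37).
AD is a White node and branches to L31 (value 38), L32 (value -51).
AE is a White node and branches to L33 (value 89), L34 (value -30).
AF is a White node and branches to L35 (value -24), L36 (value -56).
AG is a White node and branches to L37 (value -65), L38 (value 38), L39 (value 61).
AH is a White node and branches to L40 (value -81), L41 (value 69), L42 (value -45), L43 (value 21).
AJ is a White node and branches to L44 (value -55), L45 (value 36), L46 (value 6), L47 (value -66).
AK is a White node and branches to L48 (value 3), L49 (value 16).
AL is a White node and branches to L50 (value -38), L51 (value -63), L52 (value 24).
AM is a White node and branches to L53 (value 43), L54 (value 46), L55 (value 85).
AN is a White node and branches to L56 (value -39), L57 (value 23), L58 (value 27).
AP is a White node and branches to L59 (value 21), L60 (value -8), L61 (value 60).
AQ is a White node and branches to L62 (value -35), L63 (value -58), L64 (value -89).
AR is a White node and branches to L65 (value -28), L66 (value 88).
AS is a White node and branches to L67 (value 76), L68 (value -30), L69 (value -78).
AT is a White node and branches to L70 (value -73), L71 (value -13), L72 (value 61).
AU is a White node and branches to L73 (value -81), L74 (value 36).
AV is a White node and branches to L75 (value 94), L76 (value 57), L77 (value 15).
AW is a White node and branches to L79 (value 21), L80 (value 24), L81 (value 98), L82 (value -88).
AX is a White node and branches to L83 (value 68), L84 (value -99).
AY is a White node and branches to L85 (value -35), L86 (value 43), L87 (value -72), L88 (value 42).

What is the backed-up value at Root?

T (White): max(99, -5) = 99
U (White): max(-12, -21, -25) = -12
E (Black): min(99, 56, -12) = -12
V (White): max(76, 43, -94) = 76
W (White): max(6, -85) = 6
F (Black): min(76, 6) = 6
X (White): max(99, 35, -85) = 99
Y (White): max(71, 88, -87) = 88
G (Black): min(99, 88) = 88
A (White): max(-12, 6, 88) = 88
Z (White): max(57, -69, 51) = 57
AA (White): max(-21, -36, -42, 68) = 68
AB (White): max(40, -61, -87) = 40
H (Black): min(57, 68, 40) = 40
AC (White): max(97, -37) = 97
AD (White): max(38, -51) = 38
J (Black): min(97, -48, 38) = -48
AE (White): max(89, -30) = 89
AF (White): max(-24, -56) = -24
AG (White): max(-65, 38, 61) = 61
K (Black): min(89, -24, 61) = -24
AH (White): max(-81, 69, -45, 21) = 69
AJ (White): max(-55, 36, 6, -66) = 36
L (Black): min(69, 36) = 36
B (White): max(40, -48, -24, 36) = 40
AK (White): max(3, 16) = 16
AL (White): max(-38, -63, 24) = 24
M (Black): min(16, 24) = 16
AM (White): max(43, 46, 85) = 85
AN (White): max(-39, 23, 27) = 27
N (Black): min(85, 27) = 27
AP (White): max(21, -8, 60) = 60
AQ (White): max(-35, -58, -89) = -35
AR (White): max(-28, 88) = 88
AS (White): max(76, -30, -78) = 76
P (Black): min(60, -35, 88, 76) = -35
C (White): max(16, 27, -35) = 27
AT (White): max(-73, -13, 61) = 61
AU (White): max(-81, 36) = 36
Q (Black): min(61, 36) = 36
AV (White): max(94, 57, 15) = 94
AW (White): max(21, 24, 98, -88) = 98
R (Black): min(94, -54, 98) = -54
AX (White): max(68, -99) = 68
AY (White): max(-35, 43, -72, 42) = 43
S (Black): min(68, 43) = 43
D (White): max(36, -54, 43) = 43
Root (Black): min(88, 40, 27, 43) = 27

27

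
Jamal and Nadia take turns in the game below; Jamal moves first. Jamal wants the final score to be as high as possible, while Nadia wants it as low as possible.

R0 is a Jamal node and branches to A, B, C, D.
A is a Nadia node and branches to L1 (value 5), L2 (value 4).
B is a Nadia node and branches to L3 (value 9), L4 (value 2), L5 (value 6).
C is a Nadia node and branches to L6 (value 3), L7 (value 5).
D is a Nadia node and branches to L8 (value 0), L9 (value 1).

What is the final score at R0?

4

A (Nadia): min(5, 4) = 4
B (Nadia): min(9, 2, 6) = 2
C (Nadia): min(3, 5) = 3
D (Nadia): min(0, 1) = 0
R0 (Jamal): max(4, 2, 3, 0) = 4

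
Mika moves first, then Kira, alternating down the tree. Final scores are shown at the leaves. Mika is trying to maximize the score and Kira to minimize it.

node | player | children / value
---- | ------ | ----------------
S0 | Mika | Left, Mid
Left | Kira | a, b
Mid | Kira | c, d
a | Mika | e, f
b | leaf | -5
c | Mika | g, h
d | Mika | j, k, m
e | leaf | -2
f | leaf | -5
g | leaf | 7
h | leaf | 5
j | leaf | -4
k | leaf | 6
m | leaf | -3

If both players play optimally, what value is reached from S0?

6

a (Mika): max(-2, -5) = -2
Left (Kira): min(-2, -5) = -5
c (Mika): max(7, 5) = 7
d (Mika): max(-4, 6, -3) = 6
Mid (Kira): min(7, 6) = 6
S0 (Mika): max(-5, 6) = 6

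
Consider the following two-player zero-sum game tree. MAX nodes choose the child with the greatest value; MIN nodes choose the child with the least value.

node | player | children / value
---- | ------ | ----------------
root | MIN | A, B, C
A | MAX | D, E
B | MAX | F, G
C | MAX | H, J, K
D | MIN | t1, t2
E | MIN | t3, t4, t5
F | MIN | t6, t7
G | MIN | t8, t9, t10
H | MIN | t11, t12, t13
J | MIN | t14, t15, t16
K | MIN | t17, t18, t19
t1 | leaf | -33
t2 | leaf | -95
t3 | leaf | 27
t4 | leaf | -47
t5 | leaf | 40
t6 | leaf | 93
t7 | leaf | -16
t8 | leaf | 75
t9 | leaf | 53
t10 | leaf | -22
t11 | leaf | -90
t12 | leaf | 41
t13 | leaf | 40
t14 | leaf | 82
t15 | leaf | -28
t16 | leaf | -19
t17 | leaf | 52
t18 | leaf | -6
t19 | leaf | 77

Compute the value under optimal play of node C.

-6

H (MIN): min(-90, 41, 40) = -90
J (MIN): min(82, -28, -19) = -28
K (MIN): min(52, -6, 77) = -6
C (MAX): max(-90, -28, -6) = -6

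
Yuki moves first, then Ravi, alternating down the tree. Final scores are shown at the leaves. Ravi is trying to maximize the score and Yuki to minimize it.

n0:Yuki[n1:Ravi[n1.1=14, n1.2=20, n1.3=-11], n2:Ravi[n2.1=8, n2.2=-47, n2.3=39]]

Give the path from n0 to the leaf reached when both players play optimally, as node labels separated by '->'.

n1 (Ravi): max(14, 20, -11) = 20
n2 (Ravi): max(8, -47, 39) = 39
n0 (Yuki): min(20, 39) = 20
At n0, Yuki picks n1 (lowest: 20).
At n1, Ravi picks n1.2 (highest: 20).
Terminal value 20.

n0 -> n1 -> n1.2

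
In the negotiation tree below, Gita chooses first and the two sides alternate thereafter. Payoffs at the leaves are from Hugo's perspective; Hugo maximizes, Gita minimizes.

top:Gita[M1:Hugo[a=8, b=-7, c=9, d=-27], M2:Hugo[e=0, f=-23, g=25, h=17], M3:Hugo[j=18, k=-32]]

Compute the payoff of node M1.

M1 (Hugo): max(8, -7, 9, -27) = 9

9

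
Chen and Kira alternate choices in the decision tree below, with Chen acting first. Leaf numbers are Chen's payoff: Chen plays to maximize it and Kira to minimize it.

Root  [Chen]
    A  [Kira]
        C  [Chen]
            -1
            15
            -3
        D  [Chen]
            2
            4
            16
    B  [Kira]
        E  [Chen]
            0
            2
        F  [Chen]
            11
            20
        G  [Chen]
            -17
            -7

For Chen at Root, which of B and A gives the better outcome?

E (Chen): max(0, 2) = 2
F (Chen): max(11, 20) = 20
G (Chen): max(-17, -7) = -7
B (Kira): min(2, 20, -7) = -7
C (Chen): max(-1, 15, -3) = 15
D (Chen): max(2, 4, 16) = 16
A (Kira): min(15, 16) = 15
Chen prefers the higher value; B=-7, A=15. A is better since 15 > -7.

A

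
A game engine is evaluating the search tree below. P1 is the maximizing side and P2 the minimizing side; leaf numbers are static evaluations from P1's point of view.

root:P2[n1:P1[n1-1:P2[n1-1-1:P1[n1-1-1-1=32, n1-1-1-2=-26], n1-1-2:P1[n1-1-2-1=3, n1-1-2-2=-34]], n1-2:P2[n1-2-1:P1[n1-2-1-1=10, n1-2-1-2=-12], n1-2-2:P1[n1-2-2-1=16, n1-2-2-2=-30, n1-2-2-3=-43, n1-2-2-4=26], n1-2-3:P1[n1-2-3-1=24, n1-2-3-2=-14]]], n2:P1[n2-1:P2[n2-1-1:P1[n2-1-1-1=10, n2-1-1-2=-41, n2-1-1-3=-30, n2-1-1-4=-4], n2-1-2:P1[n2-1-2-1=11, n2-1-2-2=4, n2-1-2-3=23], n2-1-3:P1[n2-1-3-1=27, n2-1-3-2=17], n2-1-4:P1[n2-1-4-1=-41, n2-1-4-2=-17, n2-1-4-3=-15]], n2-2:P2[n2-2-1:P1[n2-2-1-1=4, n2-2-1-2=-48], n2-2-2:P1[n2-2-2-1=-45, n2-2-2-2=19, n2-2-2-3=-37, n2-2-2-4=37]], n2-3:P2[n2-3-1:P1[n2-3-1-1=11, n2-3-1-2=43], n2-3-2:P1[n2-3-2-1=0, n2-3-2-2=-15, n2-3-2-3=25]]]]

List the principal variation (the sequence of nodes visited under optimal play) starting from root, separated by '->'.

root -> n1 -> n1-2 -> n1-2-1 -> n1-2-1-1

n1-1-1 (P1): max(32, -26) = 32
n1-1-2 (P1): max(3, -34) = 3
n1-1 (P2): min(32, 3) = 3
n1-2-1 (P1): max(10, -12) = 10
n1-2-2 (P1): max(16, -30, -43, 26) = 26
n1-2-3 (P1): max(24, -14) = 24
n1-2 (P2): min(10, 26, 24) = 10
n1 (P1): max(3, 10) = 10
n2-1-1 (P1): max(10, -41, -30, -4) = 10
n2-1-2 (P1): max(11, 4, 23) = 23
n2-1-3 (P1): max(27, 17) = 27
n2-1-4 (P1): max(-41, -17, -15) = -15
n2-1 (P2): min(10, 23, 27, -15) = -15
n2-2-1 (P1): max(4, -48) = 4
n2-2-2 (P1): max(-45, 19, -37, 37) = 37
n2-2 (P2): min(4, 37) = 4
n2-3-1 (P1): max(11, 43) = 43
n2-3-2 (P1): max(0, -15, 25) = 25
n2-3 (P2): min(43, 25) = 25
n2 (P1): max(-15, 4, 25) = 25
root (P2): min(10, 25) = 10
At root, P2 picks n1 (lowest: 10).
At n1, P1 picks n1-2 (highest: 10).
At n1-2, P2 picks n1-2-1 (lowest: 10).
At n1-2-1, P1 picks n1-2-1-1 (highest: 10).
Terminal value 10.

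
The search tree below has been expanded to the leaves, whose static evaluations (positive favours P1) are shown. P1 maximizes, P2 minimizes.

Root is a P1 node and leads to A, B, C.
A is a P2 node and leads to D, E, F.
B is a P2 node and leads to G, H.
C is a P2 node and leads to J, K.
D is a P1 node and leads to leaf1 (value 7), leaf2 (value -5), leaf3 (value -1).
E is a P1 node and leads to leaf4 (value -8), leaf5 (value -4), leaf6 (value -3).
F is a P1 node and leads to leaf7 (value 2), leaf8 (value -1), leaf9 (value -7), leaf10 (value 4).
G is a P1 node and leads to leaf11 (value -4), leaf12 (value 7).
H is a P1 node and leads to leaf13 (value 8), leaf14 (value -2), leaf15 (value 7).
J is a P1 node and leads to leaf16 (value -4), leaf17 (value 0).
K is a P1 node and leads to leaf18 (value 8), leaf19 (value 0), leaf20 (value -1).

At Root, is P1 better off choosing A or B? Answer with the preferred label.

D (P1): max(7, -5, -1) = 7
E (P1): max(-8, -4, -3) = -3
F (P1): max(2, -1, -7, 4) = 4
A (P2): min(7, -3, 4) = -3
G (P1): max(-4, 7) = 7
H (P1): max(8, -2, 7) = 8
B (P2): min(7, 8) = 7
P1 prefers the higher value; A=-3, B=7. B is better since 7 > -3.

B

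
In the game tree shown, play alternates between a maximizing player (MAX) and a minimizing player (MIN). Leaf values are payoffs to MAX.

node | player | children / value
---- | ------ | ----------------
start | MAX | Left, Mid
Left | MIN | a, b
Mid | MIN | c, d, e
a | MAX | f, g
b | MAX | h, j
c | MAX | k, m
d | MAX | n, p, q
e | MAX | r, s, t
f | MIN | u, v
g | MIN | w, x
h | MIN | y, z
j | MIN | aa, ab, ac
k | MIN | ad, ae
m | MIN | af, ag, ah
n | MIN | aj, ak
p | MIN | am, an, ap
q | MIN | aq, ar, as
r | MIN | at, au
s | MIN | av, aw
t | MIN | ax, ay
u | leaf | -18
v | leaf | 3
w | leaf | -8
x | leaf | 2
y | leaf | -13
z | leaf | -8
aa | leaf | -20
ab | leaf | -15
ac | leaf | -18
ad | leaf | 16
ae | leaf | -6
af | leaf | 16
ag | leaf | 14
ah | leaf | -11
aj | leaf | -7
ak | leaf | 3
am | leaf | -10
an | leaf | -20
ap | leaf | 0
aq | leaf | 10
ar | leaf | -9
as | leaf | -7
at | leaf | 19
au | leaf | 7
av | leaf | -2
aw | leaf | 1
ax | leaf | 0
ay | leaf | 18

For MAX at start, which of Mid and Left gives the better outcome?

Mid

k (MIN): min(16, -6) = -6
m (MIN): min(16, 14, -11) = -11
c (MAX): max(-6, -11) = -6
n (MIN): min(-7, 3) = -7
p (MIN): min(-10, -20, 0) = -20
q (MIN): min(10, -9, -7) = -9
d (MAX): max(-7, -20, -9) = -7
r (MIN): min(19, 7) = 7
s (MIN): min(-2, 1) = -2
t (MIN): min(0, 18) = 0
e (MAX): max(7, -2, 0) = 7
Mid (MIN): min(-6, -7, 7) = -7
f (MIN): min(-18, 3) = -18
g (MIN): min(-8, 2) = -8
a (MAX): max(-18, -8) = -8
h (MIN): min(-13, -8) = -13
j (MIN): min(-20, -15, -18) = -20
b (MAX): max(-13, -20) = -13
Left (MIN): min(-8, -13) = -13
MAX prefers the higher value; Mid=-7, Left=-13. Mid is better since -7 > -13.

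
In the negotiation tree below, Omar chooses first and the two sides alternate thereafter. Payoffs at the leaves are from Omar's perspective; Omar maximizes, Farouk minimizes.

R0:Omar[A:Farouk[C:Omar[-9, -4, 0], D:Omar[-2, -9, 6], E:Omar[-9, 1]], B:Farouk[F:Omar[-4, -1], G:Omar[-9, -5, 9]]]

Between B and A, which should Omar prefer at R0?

F (Omar): max(-4, -1) = -1
G (Omar): max(-9, -5, 9) = 9
B (Farouk): min(-1, 9) = -1
C (Omar): max(-9, -4, 0) = 0
D (Omar): max(-2, -9, 6) = 6
E (Omar): max(-9, 1) = 1
A (Farouk): min(0, 6, 1) = 0
Omar prefers the higher value; B=-1, A=0. A is better since 0 > -1.

A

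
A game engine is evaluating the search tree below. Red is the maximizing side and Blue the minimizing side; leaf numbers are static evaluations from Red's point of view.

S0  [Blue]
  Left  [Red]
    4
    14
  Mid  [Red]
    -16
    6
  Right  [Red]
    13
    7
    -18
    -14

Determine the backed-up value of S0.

6

Left (Red): max(4, 14) = 14
Mid (Red): max(-16, 6) = 6
Right (Red): max(13, 7, -18, -14) = 13
S0 (Blue): min(14, 6, 13) = 6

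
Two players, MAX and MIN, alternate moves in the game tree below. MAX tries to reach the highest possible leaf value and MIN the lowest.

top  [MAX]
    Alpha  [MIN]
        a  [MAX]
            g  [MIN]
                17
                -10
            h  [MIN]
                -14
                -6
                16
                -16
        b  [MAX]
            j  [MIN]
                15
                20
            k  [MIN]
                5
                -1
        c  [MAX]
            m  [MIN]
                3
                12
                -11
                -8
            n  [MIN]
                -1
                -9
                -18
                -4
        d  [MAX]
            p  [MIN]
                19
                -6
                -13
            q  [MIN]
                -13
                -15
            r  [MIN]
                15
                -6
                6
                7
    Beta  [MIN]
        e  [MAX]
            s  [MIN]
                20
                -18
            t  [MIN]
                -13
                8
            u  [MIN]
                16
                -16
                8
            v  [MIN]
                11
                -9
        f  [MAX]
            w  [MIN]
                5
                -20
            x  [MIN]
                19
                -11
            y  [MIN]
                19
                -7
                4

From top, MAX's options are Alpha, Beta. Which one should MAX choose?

Beta

g (MIN): min(17, -10) = -10
h (MIN): min(-14, -6, 16, -16) = -16
a (MAX): max(-10, -16) = -10
j (MIN): min(15, 20) = 15
k (MIN): min(5, -1) = -1
b (MAX): max(15, -1) = 15
m (MIN): min(3, 12, -11, -8) = -11
n (MIN): min(-1, -9, -18, -4) = -18
c (MAX): max(-11, -18) = -11
p (MIN): min(19, -6, -13) = -13
q (MIN): min(-13, -15) = -15
r (MIN): min(15, -6, 6, 7) = -6
d (MAX): max(-13, -15, -6) = -6
Alpha (MIN): min(-10, 15, -11, -6) = -11
s (MIN): min(20, -18) = -18
t (MIN): min(-13, 8) = -13
u (MIN): min(16, -16, 8) = -16
v (MIN): min(11, -9) = -9
e (MAX): max(-18, -13, -16, -9) = -9
w (MIN): min(5, -20) = -20
x (MIN): min(19, -11) = -11
y (MIN): min(19, -7, 4) = -7
f (MAX): max(-20, -11, -7) = -7
Beta (MIN): min(-9, -7) = -9
top (MAX): max(-11, -9) = -9
MAX at top wants the highest of {Alpha=-11, Beta=-9}, so chooses Beta.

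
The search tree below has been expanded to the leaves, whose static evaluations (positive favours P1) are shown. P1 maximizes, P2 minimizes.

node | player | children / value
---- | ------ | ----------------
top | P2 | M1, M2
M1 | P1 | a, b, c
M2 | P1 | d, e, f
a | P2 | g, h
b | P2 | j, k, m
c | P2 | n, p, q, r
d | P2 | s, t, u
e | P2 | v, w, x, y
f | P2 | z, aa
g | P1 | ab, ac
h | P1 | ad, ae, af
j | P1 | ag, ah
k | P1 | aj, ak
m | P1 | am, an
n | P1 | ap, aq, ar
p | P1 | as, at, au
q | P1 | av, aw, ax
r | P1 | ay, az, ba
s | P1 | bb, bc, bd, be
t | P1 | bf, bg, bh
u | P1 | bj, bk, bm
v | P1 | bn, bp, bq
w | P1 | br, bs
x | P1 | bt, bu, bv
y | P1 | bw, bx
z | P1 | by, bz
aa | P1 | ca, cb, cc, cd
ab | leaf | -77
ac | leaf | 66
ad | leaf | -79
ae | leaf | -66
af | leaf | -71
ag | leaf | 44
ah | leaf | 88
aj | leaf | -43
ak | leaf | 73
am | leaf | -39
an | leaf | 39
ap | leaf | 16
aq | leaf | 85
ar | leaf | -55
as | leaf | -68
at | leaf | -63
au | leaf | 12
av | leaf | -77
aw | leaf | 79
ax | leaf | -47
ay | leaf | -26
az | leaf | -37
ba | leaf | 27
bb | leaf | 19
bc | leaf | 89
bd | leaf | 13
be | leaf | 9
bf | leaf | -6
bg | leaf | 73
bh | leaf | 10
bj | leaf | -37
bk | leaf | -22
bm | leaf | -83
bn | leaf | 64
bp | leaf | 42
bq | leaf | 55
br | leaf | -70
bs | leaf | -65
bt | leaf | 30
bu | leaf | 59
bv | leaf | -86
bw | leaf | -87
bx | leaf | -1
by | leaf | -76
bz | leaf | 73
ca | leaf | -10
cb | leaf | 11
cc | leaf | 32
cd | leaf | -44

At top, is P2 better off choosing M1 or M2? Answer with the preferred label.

M2

g (P1): max(-77, 66) = 66
h (P1): max(-79, -66, -71) = -66
a (P2): min(66, -66) = -66
j (P1): max(44, 88) = 88
k (P1): max(-43, 73) = 73
m (P1): max(-39, 39) = 39
b (P2): min(88, 73, 39) = 39
n (P1): max(16, 85, -55) = 85
p (P1): max(-68, -63, 12) = 12
q (P1): max(-77, 79, -47) = 79
r (P1): max(-26, -37, 27) = 27
c (P2): min(85, 12, 79, 27) = 12
M1 (P1): max(-66, 39, 12) = 39
s (P1): max(19, 89, 13, 9) = 89
t (P1): max(-6, 73, 10) = 73
u (P1): max(-37, -22, -83) = -22
d (P2): min(89, 73, -22) = -22
v (P1): max(64, 42, 55) = 64
w (P1): max(-70, -65) = -65
x (P1): max(30, 59, -86) = 59
y (P1): max(-87, -1) = -1
e (P2): min(64, -65, 59, -1) = -65
z (P1): max(-76, 73) = 73
aa (P1): max(-10, 11, 32, -44) = 32
f (P2): min(73, 32) = 32
M2 (P1): max(-22, -65, 32) = 32
P2 prefers the lower value; M1=39, M2=32. M2 is better since 32 < 39.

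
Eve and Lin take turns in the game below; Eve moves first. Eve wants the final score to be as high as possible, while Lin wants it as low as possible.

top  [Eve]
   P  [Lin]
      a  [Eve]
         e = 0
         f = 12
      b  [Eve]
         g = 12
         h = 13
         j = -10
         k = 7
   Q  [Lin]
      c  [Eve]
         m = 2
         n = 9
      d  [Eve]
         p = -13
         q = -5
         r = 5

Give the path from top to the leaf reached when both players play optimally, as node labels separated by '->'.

top -> P -> a -> f

a (Eve): max(0, 12) = 12
b (Eve): max(12, 13, -10, 7) = 13
P (Lin): min(12, 13) = 12
c (Eve): max(2, 9) = 9
d (Eve): max(-13, -5, 5) = 5
Q (Lin): min(9, 5) = 5
top (Eve): max(12, 5) = 12
At top, Eve picks P (highest: 12).
At P, Lin picks a (lowest: 12).
At a, Eve picks f (highest: 12).
Terminal value 12.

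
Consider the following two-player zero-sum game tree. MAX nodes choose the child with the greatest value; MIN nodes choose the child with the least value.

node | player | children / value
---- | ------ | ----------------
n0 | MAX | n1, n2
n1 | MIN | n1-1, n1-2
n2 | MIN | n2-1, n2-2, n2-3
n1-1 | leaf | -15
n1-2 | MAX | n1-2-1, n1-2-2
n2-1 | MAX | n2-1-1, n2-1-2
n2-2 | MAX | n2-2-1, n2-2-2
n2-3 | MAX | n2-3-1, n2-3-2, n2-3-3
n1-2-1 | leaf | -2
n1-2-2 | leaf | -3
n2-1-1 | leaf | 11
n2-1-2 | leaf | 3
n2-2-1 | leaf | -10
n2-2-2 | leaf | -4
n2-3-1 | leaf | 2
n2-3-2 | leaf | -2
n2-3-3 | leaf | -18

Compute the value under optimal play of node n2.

n2-1 (MAX): max(11, 3) = 11
n2-2 (MAX): max(-10, -4) = -4
n2-3 (MAX): max(2, -2, -18) = 2
n2 (MIN): min(11, -4, 2) = -4

-4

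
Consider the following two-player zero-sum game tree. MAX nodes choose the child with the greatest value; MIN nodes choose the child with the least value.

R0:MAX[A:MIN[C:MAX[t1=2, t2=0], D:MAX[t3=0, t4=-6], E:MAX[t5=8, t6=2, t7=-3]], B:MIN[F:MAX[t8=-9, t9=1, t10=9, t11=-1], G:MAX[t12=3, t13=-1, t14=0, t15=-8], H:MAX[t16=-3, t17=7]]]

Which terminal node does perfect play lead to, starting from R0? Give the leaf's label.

t12

C (MAX): max(2, 0) = 2
D (MAX): max(0, -6) = 0
E (MAX): max(8, 2, -3) = 8
A (MIN): min(2, 0, 8) = 0
F (MAX): max(-9, 1, 9, -1) = 9
G (MAX): max(3, -1, 0, -8) = 3
H (MAX): max(-3, 7) = 7
B (MIN): min(9, 3, 7) = 3
R0 (MAX): max(0, 3) = 3
At R0, MAX picks B (highest: 3).
At B, MIN picks G (lowest: 3).
At G, MAX picks t12 (highest: 3).
Terminal value 3.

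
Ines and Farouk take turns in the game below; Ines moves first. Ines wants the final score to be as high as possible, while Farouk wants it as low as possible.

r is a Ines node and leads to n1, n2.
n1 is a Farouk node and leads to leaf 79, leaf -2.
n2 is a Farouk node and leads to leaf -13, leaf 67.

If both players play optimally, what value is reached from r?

-2

n1 (Farouk): min(79, -2) = -2
n2 (Farouk): min(-13, 67) = -13
r (Ines): max(-2, -13) = -2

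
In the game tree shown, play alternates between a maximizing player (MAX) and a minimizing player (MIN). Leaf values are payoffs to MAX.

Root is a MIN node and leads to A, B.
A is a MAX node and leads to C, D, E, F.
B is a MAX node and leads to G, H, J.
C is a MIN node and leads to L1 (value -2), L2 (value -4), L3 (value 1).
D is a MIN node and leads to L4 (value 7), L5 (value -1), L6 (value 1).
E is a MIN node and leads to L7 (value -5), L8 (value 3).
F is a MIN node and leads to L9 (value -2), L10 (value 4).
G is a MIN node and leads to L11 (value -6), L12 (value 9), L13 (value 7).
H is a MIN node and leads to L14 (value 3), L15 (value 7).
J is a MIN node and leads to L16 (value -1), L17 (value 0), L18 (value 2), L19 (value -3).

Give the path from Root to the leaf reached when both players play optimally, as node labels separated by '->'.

C (MIN): min(-2, -4, 1) = -4
D (MIN): min(7, -1, 1) = -1
E (MIN): min(-5, 3) = -5
F (MIN): min(-2, 4) = -2
A (MAX): max(-4, -1, -5, -2) = -1
G (MIN): min(-6, 9, 7) = -6
H (MIN): min(3, 7) = 3
J (MIN): min(-1, 0, 2, -3) = -3
B (MAX): max(-6, 3, -3) = 3
Root (MIN): min(-1, 3) = -1
At Root, MIN picks A (lowest: -1).
At A, MAX picks D (highest: -1).
At D, MIN picks L5 (lowest: -1).
Terminal value -1.

Root -> A -> D -> L5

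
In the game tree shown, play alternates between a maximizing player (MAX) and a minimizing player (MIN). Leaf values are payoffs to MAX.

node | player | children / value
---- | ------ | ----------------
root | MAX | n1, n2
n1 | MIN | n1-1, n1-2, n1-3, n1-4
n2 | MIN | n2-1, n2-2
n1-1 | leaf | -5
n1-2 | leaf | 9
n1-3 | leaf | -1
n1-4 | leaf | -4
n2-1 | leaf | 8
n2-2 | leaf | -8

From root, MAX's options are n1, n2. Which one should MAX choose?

n1 (MIN): min(-5, 9, -1, -4) = -5
n2 (MIN): min(8, -8) = -8
root (MAX): max(-5, -8) = -5
MAX at root wants the highest of {n1=-5, n2=-8}, so chooses n1.

n1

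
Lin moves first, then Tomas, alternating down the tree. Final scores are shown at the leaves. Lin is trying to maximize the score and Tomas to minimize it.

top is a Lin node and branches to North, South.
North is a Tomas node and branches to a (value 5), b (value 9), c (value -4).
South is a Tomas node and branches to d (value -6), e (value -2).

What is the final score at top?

North (Tomas): min(5, 9, -4) = -4
South (Tomas): min(-6, -2) = -6
top (Lin): max(-4, -6) = -4

-4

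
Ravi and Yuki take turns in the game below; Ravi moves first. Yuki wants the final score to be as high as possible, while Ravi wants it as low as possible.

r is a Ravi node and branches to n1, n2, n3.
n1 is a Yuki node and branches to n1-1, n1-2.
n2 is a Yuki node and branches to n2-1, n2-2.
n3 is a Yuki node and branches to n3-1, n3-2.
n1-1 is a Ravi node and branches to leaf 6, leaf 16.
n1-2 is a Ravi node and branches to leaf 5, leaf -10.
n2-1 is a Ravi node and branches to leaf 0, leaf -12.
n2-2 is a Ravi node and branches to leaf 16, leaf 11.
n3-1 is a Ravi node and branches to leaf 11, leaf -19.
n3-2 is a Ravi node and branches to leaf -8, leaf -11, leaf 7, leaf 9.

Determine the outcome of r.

-11

n1-1 (Ravi): min(6, 16) = 6
n1-2 (Ravi): min(5, -10) = -10
n1 (Yuki): max(6, -10) = 6
n2-1 (Ravi): min(0, -12) = -12
n2-2 (Ravi): min(16, 11) = 11
n2 (Yuki): max(-12, 11) = 11
n3-1 (Ravi): min(11, -19) = -19
n3-2 (Ravi): min(-8, -11, 7, 9) = -11
n3 (Yuki): max(-19, -11) = -11
r (Ravi): min(6, 11, -11) = -11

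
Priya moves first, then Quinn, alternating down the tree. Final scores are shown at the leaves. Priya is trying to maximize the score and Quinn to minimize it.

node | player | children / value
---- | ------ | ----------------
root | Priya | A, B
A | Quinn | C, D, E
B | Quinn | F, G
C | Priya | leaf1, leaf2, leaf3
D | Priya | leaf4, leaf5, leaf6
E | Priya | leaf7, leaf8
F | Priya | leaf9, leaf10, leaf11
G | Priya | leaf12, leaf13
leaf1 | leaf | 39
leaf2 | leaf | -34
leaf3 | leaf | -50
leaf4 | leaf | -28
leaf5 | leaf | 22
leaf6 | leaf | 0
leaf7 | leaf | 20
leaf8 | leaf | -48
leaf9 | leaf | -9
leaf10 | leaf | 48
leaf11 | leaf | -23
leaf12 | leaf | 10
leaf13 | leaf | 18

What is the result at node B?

F (Priya): max(-9, 48, -23) = 48
G (Priya): max(10, 18) = 18
B (Quinn): min(48, 18) = 18

18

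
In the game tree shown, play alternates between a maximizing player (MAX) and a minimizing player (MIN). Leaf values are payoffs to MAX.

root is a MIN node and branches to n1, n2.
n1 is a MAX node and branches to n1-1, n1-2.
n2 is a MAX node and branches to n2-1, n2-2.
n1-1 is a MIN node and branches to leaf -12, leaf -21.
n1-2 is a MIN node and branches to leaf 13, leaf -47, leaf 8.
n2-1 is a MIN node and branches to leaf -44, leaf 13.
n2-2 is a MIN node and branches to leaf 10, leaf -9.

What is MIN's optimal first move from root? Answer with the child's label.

n1

n1-1 (MIN): min(-12, -21) = -21
n1-2 (MIN): min(13, -47, 8) = -47
n1 (MAX): max(-21, -47) = -21
n2-1 (MIN): min(-44, 13) = -44
n2-2 (MIN): min(10, -9) = -9
n2 (MAX): max(-44, -9) = -9
root (MIN): min(-21, -9) = -21
MIN at root wants the lowest of {n1=-21, n2=-9}, so chooses n1.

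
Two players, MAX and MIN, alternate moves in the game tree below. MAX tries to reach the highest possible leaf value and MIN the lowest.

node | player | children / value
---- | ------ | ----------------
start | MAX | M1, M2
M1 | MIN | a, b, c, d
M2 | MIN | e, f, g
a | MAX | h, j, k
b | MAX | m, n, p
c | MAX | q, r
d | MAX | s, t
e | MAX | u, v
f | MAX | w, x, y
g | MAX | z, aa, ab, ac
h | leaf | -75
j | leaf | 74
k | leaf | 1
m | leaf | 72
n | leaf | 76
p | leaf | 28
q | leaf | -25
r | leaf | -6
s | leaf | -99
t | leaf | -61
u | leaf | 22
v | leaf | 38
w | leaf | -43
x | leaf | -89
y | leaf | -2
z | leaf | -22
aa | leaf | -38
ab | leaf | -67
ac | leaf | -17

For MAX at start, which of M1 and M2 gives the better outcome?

M2

a (MAX): max(-75, 74, 1) = 74
b (MAX): max(72, 76, 28) = 76
c (MAX): max(-25, -6) = -6
d (MAX): max(-99, -61) = -61
M1 (MIN): min(74, 76, -6, -61) = -61
e (MAX): max(22, 38) = 38
f (MAX): max(-43, -89, -2) = -2
g (MAX): max(-22, -38, -67, -17) = -17
M2 (MIN): min(38, -2, -17) = -17
MAX prefers the higher value; M1=-61, M2=-17. M2 is better since -17 > -61.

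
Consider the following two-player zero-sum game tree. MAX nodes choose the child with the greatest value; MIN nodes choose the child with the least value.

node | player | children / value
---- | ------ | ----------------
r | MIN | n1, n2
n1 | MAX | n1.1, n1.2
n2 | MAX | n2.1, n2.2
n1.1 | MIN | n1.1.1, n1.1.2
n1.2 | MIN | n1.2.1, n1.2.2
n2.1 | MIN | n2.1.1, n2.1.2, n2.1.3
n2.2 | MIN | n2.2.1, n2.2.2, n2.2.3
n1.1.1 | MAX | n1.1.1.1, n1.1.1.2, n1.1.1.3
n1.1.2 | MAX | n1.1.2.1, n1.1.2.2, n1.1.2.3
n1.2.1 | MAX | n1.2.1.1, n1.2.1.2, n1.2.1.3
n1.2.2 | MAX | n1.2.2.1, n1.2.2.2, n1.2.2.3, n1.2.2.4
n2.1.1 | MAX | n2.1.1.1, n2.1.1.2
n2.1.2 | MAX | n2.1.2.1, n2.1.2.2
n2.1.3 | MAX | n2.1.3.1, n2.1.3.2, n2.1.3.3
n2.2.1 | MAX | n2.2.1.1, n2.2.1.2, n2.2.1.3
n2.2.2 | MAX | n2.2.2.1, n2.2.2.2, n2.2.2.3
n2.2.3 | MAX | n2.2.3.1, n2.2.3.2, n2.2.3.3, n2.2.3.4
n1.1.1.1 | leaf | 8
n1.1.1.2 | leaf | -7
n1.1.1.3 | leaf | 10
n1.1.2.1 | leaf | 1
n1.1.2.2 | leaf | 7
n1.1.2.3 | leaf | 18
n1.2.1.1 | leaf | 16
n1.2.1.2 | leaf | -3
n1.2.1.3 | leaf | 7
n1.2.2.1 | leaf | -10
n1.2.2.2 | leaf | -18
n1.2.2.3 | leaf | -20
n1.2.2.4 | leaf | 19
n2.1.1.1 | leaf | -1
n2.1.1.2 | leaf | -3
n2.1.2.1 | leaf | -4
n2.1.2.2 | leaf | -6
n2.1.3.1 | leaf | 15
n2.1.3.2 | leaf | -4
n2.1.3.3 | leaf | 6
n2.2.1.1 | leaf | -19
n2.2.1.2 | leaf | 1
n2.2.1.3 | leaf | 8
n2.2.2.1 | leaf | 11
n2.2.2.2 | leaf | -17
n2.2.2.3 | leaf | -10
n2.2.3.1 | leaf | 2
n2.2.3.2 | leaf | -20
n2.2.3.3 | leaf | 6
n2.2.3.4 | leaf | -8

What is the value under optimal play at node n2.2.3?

n2.2.3 (MAX): max(2, -20, 6, -8) = 6

6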